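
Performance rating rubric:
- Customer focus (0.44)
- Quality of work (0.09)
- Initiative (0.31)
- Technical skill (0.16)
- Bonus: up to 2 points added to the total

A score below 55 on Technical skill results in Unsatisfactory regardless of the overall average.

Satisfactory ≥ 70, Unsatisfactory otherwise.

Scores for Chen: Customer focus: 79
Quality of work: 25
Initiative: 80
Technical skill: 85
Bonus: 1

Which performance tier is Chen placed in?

Technical skill score 85 ≥ 55: minimum met.
Weighted total:
  Customer focus 79 × 0.44 = 34.76
  Quality of work 25 × 0.09 = 2.25
  Initiative 80 × 0.31 = 24.8
  Technical skill 85 × 0.16 = 13.6
Sum = 75.41
Bonus: 75.41 + 1 = 76.41
76.41 ≥ 70 → Satisfactory

Satisfactory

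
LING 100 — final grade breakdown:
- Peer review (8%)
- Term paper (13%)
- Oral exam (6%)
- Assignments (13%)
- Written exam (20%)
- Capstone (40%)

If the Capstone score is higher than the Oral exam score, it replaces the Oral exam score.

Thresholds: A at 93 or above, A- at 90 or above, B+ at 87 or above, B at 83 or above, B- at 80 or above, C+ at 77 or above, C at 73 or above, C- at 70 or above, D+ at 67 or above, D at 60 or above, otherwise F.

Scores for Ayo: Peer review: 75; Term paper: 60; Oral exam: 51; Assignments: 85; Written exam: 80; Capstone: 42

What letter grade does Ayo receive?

Capstone (42) ≤ Oral exam (51), so Oral exam stays at 51.
Weighted total:
  Peer review 75 × 0.08 = 6
  Term paper 60 × 0.13 = 7.8
  Oral exam 51 × 0.06 = 3.06
  Assignments 85 × 0.13 = 11.05
  Written exam 80 × 0.2 = 16
  Capstone 42 × 0.4 = 16.8
Sum = 60.71
60.71 is ≥ 60 and < 67 → D

D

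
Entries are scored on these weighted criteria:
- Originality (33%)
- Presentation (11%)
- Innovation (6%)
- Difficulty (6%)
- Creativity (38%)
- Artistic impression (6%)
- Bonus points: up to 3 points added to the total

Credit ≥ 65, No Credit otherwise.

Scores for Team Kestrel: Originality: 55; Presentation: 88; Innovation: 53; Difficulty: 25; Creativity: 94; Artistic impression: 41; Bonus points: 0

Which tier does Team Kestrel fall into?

Credit

Weighted total:
  Originality 55 × 0.33 = 18.15
  Presentation 88 × 0.11 = 9.68
  Innovation 53 × 0.06 = 3.18
  Difficulty 25 × 0.06 = 1.5
  Creativity 94 × 0.38 = 35.72
  Artistic impression 41 × 0.06 = 2.46
Sum = 70.69
Bonus points: 70.69 + 0 = 70.69
70.69 ≥ 65 → Credit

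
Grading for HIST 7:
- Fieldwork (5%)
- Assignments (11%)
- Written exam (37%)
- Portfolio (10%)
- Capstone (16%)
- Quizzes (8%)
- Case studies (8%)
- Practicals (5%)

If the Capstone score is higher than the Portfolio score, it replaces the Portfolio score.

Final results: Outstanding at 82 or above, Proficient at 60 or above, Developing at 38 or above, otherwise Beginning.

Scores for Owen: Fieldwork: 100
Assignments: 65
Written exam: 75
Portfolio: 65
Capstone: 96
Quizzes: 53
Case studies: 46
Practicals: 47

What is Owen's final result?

Capstone (96) > Portfolio (65), so Portfolio counts as 96.
Weighted total:
  Fieldwork 100 × 0.05 = 5
  Assignments 65 × 0.11 = 7.15
  Written exam 75 × 0.37 = 27.75
  Portfolio 96 × 0.1 = 9.6
  Capstone 96 × 0.16 = 15.36
  Quizzes 53 × 0.08 = 4.24
  Case studies 46 × 0.08 = 3.68
  Practicals 47 × 0.05 = 2.35
Sum = 75.13
75.13 is ≥ 60 and < 82 → Proficient

Proficient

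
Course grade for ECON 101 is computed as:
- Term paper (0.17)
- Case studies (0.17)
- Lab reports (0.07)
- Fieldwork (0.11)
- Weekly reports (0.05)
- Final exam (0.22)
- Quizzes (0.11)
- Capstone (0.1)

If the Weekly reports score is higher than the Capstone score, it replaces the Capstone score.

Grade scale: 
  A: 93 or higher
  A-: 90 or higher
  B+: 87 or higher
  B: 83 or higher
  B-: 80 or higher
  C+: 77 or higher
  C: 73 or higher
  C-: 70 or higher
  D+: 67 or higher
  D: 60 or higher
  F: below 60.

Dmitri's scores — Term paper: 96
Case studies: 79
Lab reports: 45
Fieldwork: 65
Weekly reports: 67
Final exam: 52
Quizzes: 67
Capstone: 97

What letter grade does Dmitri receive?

C-

Weekly reports (67) ≤ Capstone (97), so Capstone stays at 97.
Weighted total:
  Term paper 96 × 0.17 = 16.32
  Case studies 79 × 0.17 = 13.43
  Lab reports 45 × 0.07 = 3.15
  Fieldwork 65 × 0.11 = 7.15
  Weekly reports 67 × 0.05 = 3.35
  Final exam 52 × 0.22 = 11.44
  Quizzes 67 × 0.11 = 7.37
  Capstone 97 × 0.1 = 9.7
Sum = 71.91
71.91 is ≥ 70 and < 73 → C-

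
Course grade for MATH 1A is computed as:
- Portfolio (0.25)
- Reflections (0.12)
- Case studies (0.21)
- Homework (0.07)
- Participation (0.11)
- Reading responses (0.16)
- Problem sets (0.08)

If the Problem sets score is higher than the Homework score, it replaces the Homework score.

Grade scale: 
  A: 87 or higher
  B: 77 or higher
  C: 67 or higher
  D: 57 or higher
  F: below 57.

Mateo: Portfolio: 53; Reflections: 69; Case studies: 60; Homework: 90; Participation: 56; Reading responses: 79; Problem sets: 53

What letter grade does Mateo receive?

Problem sets (53) ≤ Homework (90), so Homework stays at 90.
Weighted total:
  Portfolio 53 × 0.25 = 13.25
  Reflections 69 × 0.12 = 8.28
  Case studies 60 × 0.21 = 12.6
  Homework 90 × 0.07 = 6.3
  Participation 56 × 0.11 = 6.16
  Reading responses 79 × 0.16 = 12.64
  Problem sets 53 × 0.08 = 4.24
Sum = 63.47
63.47 is ≥ 57 and < 67 → D

D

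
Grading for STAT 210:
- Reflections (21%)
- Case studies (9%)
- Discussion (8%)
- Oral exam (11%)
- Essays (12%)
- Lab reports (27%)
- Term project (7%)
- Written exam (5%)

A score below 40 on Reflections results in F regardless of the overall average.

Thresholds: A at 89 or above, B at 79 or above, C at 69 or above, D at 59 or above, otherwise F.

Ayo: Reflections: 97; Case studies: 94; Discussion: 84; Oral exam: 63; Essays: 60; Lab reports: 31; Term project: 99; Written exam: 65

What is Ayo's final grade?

D

Reflections score 97 ≥ 40: minimum met.
Weighted total:
  Reflections 97 × 0.21 = 20.37
  Case studies 94 × 0.09 = 8.46
  Discussion 84 × 0.08 = 6.72
  Oral exam 63 × 0.11 = 6.93
  Essays 60 × 0.12 = 7.2
  Lab reports 31 × 0.27 = 8.37
  Term project 99 × 0.07 = 6.93
  Written exam 65 × 0.05 = 3.25
Sum = 68.23
68.23 is ≥ 59 and < 69 → D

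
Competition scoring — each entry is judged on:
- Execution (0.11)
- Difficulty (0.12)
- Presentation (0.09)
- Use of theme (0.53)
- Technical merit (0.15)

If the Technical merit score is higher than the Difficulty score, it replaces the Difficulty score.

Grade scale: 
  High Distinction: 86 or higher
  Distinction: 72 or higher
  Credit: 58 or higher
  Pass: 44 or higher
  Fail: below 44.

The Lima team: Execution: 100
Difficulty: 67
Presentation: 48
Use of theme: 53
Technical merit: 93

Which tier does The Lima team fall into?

Technical merit (93) > Difficulty (67), so Difficulty counts as 93.
Weighted total:
  Execution 100 × 0.11 = 11
  Difficulty 93 × 0.12 = 11.16
  Presentation 48 × 0.09 = 4.32
  Use of theme 53 × 0.53 = 28.09
  Technical merit 93 × 0.15 = 13.95
Sum = 68.52
68.52 is ≥ 58 and < 72 → Credit

Credit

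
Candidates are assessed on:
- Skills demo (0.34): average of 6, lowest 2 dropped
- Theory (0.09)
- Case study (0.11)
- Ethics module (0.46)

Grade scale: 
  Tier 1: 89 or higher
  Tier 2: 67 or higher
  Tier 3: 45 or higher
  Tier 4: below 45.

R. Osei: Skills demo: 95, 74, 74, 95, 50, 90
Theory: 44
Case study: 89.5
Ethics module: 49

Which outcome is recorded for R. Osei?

Skills demo: drop 50, 74 → average of remaining 4 = 354/4 = 88.5
Weighted total:
  Skills demo 88.5 × 0.34 = 30.09
  Theory 44 × 0.09 = 3.96
  Case study 89.5 × 0.11 = 9.845
  Ethics module 49 × 0.46 = 22.54
Sum = 66.435
66.435 is ≥ 45 and < 67 → Tier 3

Tier 3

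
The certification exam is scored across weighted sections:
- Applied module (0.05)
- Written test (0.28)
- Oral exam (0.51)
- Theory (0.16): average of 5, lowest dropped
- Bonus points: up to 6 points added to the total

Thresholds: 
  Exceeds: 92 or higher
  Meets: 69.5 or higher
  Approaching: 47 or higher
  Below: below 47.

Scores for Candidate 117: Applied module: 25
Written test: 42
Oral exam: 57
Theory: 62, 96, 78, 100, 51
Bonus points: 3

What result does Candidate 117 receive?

Approaching

Theory: drop 51 → average of remaining 4 = 336/4 = 84
Weighted total:
  Applied module 25 × 0.05 = 1.25
  Written test 42 × 0.28 = 11.76
  Oral exam 57 × 0.51 = 29.07
  Theory 84 × 0.16 = 13.44
Sum = 55.52
Bonus points: 55.52 + 3 = 58.52
58.52 is ≥ 47 and < 69.5 → Approaching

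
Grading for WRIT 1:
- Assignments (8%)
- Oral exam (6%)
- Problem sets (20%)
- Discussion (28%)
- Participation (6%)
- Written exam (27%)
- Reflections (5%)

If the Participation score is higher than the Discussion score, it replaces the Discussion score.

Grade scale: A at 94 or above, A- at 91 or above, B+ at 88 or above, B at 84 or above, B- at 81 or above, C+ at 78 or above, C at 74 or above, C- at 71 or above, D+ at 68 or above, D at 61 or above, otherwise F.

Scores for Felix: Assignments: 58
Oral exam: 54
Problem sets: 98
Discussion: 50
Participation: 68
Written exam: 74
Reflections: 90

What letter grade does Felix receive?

C

Participation (68) > Discussion (50), so Discussion counts as 68.
Weighted total:
  Assignments 58 × 0.08 = 4.64
  Oral exam 54 × 0.06 = 3.24
  Problem sets 98 × 0.2 = 19.6
  Discussion 68 × 0.28 = 19.04
  Participation 68 × 0.06 = 4.08
  Written exam 74 × 0.27 = 19.98
  Reflections 90 × 0.05 = 4.5
Sum = 75.08
75.08 is ≥ 74 and < 78 → C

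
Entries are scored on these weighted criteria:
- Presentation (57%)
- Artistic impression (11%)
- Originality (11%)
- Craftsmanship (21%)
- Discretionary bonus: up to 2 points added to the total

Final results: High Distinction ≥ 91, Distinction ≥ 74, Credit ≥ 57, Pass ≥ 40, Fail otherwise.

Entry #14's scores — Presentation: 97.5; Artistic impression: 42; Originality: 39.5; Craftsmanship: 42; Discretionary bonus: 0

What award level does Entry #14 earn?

Credit

Weighted total:
  Presentation 97.5 × 0.57 = 55.575
  Artistic impression 42 × 0.11 = 4.62
  Originality 39.5 × 0.11 = 4.345
  Craftsmanship 42 × 0.21 = 8.82
Sum = 73.36
Discretionary bonus: 73.36 + 0 = 73.36
73.36 is ≥ 57 and < 74 → Credit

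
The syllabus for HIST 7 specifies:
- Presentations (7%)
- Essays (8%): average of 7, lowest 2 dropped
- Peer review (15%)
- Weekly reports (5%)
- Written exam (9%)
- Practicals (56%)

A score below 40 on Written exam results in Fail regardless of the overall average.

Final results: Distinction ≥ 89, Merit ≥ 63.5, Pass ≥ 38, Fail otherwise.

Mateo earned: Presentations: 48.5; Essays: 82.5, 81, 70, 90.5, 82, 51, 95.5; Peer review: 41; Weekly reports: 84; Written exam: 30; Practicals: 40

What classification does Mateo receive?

Fail

Essays: drop 51, 70 → average of remaining 5 = 431.5/5 = 86.3
Written exam score 30 < 40: minimum not met.
Weighted total:
  Presentations 48.5 × 0.07 = 3.395
  Essays 86.3 × 0.08 = 6.904
  Peer review 41 × 0.15 = 6.15
  Weekly reports 84 × 0.05 = 4.2
  Written exam 30 × 0.09 = 2.7
  Practicals 40 × 0.56 = 22.4
Sum = 45.749
Because the Written exam minimum was not met, the result is Fail.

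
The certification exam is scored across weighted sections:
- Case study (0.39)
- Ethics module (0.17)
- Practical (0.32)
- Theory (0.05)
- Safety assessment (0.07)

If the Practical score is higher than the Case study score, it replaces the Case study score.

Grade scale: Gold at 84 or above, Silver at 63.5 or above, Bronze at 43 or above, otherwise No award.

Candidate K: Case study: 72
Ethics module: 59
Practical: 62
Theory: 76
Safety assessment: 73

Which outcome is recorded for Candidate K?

Practical (62) ≤ Case study (72), so Case study stays at 72.
Weighted total:
  Case study 72 × 0.39 = 28.08
  Ethics module 59 × 0.17 = 10.03
  Practical 62 × 0.32 = 19.84
  Theory 76 × 0.05 = 3.8
  Safety assessment 73 × 0.07 = 5.11
Sum = 66.86
66.86 is ≥ 63.5 and < 84 → Silver

Silver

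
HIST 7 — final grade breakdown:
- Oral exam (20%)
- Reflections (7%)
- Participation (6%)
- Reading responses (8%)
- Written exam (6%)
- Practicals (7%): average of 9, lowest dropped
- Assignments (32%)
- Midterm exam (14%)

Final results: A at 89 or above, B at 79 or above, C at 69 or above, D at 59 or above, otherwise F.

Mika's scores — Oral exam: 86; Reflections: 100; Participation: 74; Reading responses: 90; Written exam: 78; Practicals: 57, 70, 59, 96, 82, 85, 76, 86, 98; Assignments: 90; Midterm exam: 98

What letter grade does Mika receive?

Practicals: drop 57 → average of remaining 8 = 652/8 = 81.5
Weighted total:
  Oral exam 86 × 0.2 = 17.2
  Reflections 100 × 0.07 = 7
  Participation 74 × 0.06 = 4.44
  Reading responses 90 × 0.08 = 7.2
  Written exam 78 × 0.06 = 4.68
  Practicals 81.5 × 0.07 = 5.705
  Assignments 90 × 0.32 = 28.8
  Midterm exam 98 × 0.14 = 13.72
Sum = 88.745
88.745 is ≥ 79 and < 89 → B

B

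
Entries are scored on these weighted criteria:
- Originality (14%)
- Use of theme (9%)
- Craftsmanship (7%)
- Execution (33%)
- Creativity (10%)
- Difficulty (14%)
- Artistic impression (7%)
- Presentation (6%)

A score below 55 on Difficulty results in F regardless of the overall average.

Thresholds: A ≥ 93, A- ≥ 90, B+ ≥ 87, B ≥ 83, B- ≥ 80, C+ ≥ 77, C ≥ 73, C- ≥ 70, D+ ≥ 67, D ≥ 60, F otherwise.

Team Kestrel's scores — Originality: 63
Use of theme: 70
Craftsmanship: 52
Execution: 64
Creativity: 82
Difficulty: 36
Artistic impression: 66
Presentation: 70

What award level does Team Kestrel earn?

F

Difficulty score 36 < 55: minimum not met.
Weighted total:
  Originality 63 × 0.14 = 8.82
  Use of theme 70 × 0.09 = 6.3
  Craftsmanship 52 × 0.07 = 3.64
  Execution 64 × 0.33 = 21.12
  Creativity 82 × 0.1 = 8.2
  Difficulty 36 × 0.14 = 5.04
  Artistic impression 66 × 0.07 = 4.62
  Presentation 70 × 0.06 = 4.2
Sum = 61.94
Because the Difficulty minimum was not met, the result is F.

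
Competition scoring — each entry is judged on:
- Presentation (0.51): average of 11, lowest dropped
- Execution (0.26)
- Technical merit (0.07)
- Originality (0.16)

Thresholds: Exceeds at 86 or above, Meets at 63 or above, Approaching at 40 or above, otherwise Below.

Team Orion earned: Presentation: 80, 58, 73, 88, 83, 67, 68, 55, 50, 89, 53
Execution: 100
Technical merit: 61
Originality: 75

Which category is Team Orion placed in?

Meets

Presentation: drop 50 → average of remaining 10 = 714/10 = 71.4
Weighted total:
  Presentation 71.4 × 0.51 = 36.414
  Execution 100 × 0.26 = 26
  Technical merit 61 × 0.07 = 4.27
  Originality 75 × 0.16 = 12
Sum = 78.684
78.684 is ≥ 63 and < 86 → Meets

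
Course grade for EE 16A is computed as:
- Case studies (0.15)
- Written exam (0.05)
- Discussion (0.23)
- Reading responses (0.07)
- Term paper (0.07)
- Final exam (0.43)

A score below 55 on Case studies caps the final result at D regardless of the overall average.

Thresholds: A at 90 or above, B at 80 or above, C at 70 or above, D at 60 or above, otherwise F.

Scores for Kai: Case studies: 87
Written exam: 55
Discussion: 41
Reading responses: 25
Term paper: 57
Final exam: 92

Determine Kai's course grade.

C

Case studies score 87 ≥ 55: minimum met.
Weighted total:
  Case studies 87 × 0.15 = 13.05
  Written exam 55 × 0.05 = 2.75
  Discussion 41 × 0.23 = 9.43
  Reading responses 25 × 0.07 = 1.75
  Term paper 57 × 0.07 = 3.99
  Final exam 92 × 0.43 = 39.56
Sum = 70.53
70.53 is ≥ 70 and < 80 → C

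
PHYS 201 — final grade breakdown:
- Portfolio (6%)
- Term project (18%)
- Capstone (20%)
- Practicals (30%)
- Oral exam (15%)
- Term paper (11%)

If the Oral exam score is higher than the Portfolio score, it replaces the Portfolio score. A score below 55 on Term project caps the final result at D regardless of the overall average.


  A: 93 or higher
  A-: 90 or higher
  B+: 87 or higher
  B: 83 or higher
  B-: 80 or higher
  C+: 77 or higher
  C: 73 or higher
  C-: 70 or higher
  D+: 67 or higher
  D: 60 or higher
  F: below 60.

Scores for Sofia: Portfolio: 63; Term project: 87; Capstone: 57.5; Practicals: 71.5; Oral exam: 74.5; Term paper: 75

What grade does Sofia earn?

Oral exam (74.5) > Portfolio (63), so Portfolio counts as 74.5.
Term project score 87 ≥ 55: minimum met.
Weighted total:
  Portfolio 74.5 × 0.06 = 4.47
  Term project 87 × 0.18 = 15.66
  Capstone 57.5 × 0.2 = 11.5
  Practicals 71.5 × 0.3 = 21.45
  Oral exam 74.5 × 0.15 = 11.175
  Term paper 75 × 0.11 = 8.25
Sum = 72.505
72.505 is ≥ 70 and < 73 → C-

C-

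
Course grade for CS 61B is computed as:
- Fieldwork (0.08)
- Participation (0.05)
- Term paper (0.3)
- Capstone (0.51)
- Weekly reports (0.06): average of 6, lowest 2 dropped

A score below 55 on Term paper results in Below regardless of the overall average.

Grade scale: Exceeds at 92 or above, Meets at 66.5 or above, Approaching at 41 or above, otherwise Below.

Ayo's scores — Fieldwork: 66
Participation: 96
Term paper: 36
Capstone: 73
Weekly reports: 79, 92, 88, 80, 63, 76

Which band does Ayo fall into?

Weekly reports: drop 63, 76 → average of remaining 4 = 339/4 = 84.75
Term paper score 36 < 55: minimum not met.
Weighted total:
  Fieldwork 66 × 0.08 = 5.28
  Participation 96 × 0.05 = 4.8
  Term paper 36 × 0.3 = 10.8
  Capstone 73 × 0.51 = 37.23
  Weekly reports 84.75 × 0.06 = 5.085
Sum = 63.195
Because the Term paper minimum was not met, the result is Below.

Below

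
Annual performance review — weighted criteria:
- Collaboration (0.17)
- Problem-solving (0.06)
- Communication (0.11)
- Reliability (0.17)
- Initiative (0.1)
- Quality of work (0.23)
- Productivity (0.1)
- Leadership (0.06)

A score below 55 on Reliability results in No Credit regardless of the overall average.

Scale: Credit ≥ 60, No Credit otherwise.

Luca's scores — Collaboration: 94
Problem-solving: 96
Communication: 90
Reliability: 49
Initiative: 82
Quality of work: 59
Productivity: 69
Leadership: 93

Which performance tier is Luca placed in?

No Credit

Reliability score 49 < 55: minimum not met.
Weighted total:
  Collaboration 94 × 0.17 = 15.98
  Problem-solving 96 × 0.06 = 5.76
  Communication 90 × 0.11 = 9.9
  Reliability 49 × 0.17 = 8.33
  Initiative 82 × 0.1 = 8.2
  Quality of work 59 × 0.23 = 13.57
  Productivity 69 × 0.1 = 6.9
  Leadership 93 × 0.06 = 5.58
Sum = 74.22
Because the Reliability minimum was not met, the result is No Credit.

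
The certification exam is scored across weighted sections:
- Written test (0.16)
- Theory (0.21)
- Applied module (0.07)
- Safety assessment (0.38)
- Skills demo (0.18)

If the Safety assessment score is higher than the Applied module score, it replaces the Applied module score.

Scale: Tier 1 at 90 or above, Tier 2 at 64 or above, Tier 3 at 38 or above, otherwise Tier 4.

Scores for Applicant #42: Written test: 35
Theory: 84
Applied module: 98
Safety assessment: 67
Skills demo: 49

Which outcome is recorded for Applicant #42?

Safety assessment (67) ≤ Applied module (98), so Applied module stays at 98.
Weighted total:
  Written test 35 × 0.16 = 5.6
  Theory 84 × 0.21 = 17.64
  Applied module 98 × 0.07 = 6.86
  Safety assessment 67 × 0.38 = 25.46
  Skills demo 49 × 0.18 = 8.82
Sum = 64.38
64.38 is ≥ 64 and < 90 → Tier 2

Tier 2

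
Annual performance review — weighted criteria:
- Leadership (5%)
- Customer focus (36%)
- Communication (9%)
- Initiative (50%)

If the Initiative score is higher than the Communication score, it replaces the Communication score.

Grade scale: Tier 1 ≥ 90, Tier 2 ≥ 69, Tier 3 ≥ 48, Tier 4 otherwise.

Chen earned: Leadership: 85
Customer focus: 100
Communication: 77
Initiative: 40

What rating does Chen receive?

Initiative (40) ≤ Communication (77), so Communication stays at 77.
Weighted total:
  Leadership 85 × 0.05 = 4.25
  Customer focus 100 × 0.36 = 36
  Communication 77 × 0.09 = 6.93
  Initiative 40 × 0.5 = 20
Sum = 67.18
67.18 is ≥ 48 and < 69 → Tier 3

Tier 3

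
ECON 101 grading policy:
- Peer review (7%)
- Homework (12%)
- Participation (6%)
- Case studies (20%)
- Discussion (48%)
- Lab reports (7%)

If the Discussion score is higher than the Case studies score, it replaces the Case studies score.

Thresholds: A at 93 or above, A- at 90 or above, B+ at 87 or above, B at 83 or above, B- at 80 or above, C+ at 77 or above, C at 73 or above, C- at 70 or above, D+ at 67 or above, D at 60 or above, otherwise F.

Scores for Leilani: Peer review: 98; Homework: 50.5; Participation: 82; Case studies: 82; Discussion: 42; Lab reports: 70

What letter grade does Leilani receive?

F

Discussion (42) ≤ Case studies (82), so Case studies stays at 82.
Weighted total:
  Peer review 98 × 0.07 = 6.86
  Homework 50.5 × 0.12 = 6.06
  Participation 82 × 0.06 = 4.92
  Case studies 82 × 0.2 = 16.4
  Discussion 42 × 0.48 = 20.16
  Lab reports 70 × 0.07 = 4.9
Sum = 59.3
59.3 < 60 → F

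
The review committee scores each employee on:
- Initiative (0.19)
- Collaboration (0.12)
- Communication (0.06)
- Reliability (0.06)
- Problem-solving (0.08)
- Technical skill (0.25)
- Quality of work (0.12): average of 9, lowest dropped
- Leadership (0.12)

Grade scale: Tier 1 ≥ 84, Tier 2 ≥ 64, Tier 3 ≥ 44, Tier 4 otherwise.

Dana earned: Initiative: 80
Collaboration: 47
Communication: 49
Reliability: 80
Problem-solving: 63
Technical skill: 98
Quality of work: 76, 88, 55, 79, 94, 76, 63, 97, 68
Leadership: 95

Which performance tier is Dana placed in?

Tier 2

Quality of work: drop 55 → average of remaining 8 = 641/8 = 80.125
Weighted total:
  Initiative 80 × 0.19 = 15.2
  Collaboration 47 × 0.12 = 5.64
  Communication 49 × 0.06 = 2.94
  Reliability 80 × 0.06 = 4.8
  Problem-solving 63 × 0.08 = 5.04
  Technical skill 98 × 0.25 = 24.5
  Quality of work 80.125 × 0.12 = 9.615
  Leadership 95 × 0.12 = 11.4
Sum = 79.135
79.135 is ≥ 64 and < 84 → Tier 2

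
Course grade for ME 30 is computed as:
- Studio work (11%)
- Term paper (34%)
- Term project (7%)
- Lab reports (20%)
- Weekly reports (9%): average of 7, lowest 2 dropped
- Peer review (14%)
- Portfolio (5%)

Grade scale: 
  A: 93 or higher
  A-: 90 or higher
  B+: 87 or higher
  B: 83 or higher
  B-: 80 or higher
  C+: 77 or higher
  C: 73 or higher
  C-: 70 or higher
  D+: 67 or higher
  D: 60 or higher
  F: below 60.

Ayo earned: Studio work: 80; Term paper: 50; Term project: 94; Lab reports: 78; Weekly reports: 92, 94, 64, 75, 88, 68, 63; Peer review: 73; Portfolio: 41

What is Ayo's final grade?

Weekly reports: drop 63, 64 → average of remaining 5 = 417/5 = 83.4
Weighted total:
  Studio work 80 × 0.11 = 8.8
  Term paper 50 × 0.34 = 17
  Term project 94 × 0.07 = 6.58
  Lab reports 78 × 0.2 = 15.6
  Weekly reports 83.4 × 0.09 = 7.506
  Peer review 73 × 0.14 = 10.22
  Portfolio 41 × 0.05 = 2.05
Sum = 67.756
67.756 is ≥ 67 and < 70 → D+

D+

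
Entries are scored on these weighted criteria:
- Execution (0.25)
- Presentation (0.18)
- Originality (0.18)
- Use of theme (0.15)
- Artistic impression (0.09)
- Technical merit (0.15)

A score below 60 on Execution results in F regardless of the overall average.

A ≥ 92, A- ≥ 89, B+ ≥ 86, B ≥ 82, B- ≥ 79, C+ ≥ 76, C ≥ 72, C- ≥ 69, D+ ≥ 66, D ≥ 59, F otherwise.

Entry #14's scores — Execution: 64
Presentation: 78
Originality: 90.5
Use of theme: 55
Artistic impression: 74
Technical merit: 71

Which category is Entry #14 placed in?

C-

Execution score 64 ≥ 60: minimum met.
Weighted total:
  Execution 64 × 0.25 = 16
  Presentation 78 × 0.18 = 14.04
  Originality 90.5 × 0.18 = 16.29
  Use of theme 55 × 0.15 = 8.25
  Artistic impression 74 × 0.09 = 6.66
  Technical merit 71 × 0.15 = 10.65
Sum = 71.89
71.89 is ≥ 69 and < 72 → C-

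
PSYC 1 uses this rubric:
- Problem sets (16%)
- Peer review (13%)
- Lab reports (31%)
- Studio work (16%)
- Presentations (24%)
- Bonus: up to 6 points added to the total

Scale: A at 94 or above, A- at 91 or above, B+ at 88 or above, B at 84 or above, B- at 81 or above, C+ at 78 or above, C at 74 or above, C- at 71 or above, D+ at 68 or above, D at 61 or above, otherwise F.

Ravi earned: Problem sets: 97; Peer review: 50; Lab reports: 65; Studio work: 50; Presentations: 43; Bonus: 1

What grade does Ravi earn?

Weighted total:
  Problem sets 97 × 0.16 = 15.52
  Peer review 50 × 0.13 = 6.5
  Lab reports 65 × 0.31 = 20.15
  Studio work 50 × 0.16 = 8
  Presentations 43 × 0.24 = 10.32
Sum = 60.49
Bonus: 60.49 + 1 = 61.49
61.49 is ≥ 61 and < 68 → D

D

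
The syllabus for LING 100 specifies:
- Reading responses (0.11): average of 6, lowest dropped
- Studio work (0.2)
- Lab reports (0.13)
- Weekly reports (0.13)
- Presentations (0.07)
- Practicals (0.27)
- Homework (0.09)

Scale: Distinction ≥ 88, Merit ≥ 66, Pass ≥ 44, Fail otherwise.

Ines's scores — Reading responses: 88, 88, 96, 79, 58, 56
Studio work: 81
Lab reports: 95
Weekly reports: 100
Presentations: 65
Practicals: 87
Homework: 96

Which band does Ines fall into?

Merit

Reading responses: drop 56 → average of remaining 5 = 409/5 = 81.8
Weighted total:
  Reading responses 81.8 × 0.11 = 8.998
  Studio work 81 × 0.2 = 16.2
  Lab reports 95 × 0.13 = 12.35
  Weekly reports 100 × 0.13 = 13
  Presentations 65 × 0.07 = 4.55
  Practicals 87 × 0.27 = 23.49
  Homework 96 × 0.09 = 8.64
Sum = 87.228
87.228 is ≥ 66 and < 88 → Merit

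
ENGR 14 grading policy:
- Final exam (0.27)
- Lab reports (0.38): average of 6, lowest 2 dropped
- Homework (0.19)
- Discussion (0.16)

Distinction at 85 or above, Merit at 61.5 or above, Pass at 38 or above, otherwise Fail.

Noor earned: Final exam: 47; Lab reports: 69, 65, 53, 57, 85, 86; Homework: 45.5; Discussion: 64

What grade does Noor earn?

Pass

Lab reports: drop 53, 57 → average of remaining 4 = 305/4 = 76.25
Weighted total:
  Final exam 47 × 0.27 = 12.69
  Lab reports 76.25 × 0.38 = 28.975
  Homework 45.5 × 0.19 = 8.645
  Discussion 64 × 0.16 = 10.24
Sum = 60.55
60.55 is ≥ 38 and < 61.5 → Pass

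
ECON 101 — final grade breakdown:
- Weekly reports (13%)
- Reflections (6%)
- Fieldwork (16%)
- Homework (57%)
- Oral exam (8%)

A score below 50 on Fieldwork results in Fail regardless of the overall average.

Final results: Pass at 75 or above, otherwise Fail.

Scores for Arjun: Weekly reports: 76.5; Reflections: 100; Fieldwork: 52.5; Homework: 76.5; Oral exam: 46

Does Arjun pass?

Fieldwork score 52.5 ≥ 50: minimum met.
Weighted total:
  Weekly reports 76.5 × 0.13 = 9.945
  Reflections 100 × 0.06 = 6
  Fieldwork 52.5 × 0.16 = 8.4
  Homework 76.5 × 0.57 = 43.605
  Oral exam 46 × 0.08 = 3.68
Sum = 71.63
71.63 < 75 → Fail

Fail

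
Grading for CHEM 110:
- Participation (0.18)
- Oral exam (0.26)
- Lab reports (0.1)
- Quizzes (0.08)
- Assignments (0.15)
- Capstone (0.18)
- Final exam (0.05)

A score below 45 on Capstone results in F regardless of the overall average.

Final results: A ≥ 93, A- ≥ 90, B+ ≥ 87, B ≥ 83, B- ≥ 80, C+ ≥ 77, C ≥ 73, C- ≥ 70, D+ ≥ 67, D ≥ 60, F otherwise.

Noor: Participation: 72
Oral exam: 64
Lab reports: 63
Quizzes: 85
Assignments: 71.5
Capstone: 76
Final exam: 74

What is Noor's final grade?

C-

Capstone score 76 ≥ 45: minimum met.
Weighted total:
  Participation 72 × 0.18 = 12.96
  Oral exam 64 × 0.26 = 16.64
  Lab reports 63 × 0.1 = 6.3
  Quizzes 85 × 0.08 = 6.8
  Assignments 71.5 × 0.15 = 10.725
  Capstone 76 × 0.18 = 13.68
  Final exam 74 × 0.05 = 3.7
Sum = 70.805
70.805 is ≥ 70 and < 73 → C-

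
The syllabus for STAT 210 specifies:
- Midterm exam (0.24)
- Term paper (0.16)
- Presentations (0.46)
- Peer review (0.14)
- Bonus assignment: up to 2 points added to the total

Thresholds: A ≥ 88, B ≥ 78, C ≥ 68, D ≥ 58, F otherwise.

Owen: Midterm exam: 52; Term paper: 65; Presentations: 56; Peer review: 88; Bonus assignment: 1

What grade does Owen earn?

D

Weighted total:
  Midterm exam 52 × 0.24 = 12.48
  Term paper 65 × 0.16 = 10.4
  Presentations 56 × 0.46 = 25.76
  Peer review 88 × 0.14 = 12.32
Sum = 60.96
Bonus assignment: 60.96 + 1 = 61.96
61.96 is ≥ 58 and < 68 → D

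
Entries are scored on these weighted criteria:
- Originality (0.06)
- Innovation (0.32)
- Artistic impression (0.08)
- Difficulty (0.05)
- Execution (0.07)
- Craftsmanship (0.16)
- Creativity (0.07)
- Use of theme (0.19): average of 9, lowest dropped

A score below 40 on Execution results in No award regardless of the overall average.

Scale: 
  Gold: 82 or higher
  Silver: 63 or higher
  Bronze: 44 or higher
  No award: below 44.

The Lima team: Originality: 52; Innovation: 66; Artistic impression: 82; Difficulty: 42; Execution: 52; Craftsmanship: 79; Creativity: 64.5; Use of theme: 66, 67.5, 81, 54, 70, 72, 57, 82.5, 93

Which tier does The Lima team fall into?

Silver

Use of theme: drop 54 → average of remaining 8 = 589/8 = 73.625
Execution score 52 ≥ 40: minimum met.
Weighted total:
  Originality 52 × 0.06 = 3.12
  Innovation 66 × 0.32 = 21.12
  Artistic impression 82 × 0.08 = 6.56
  Difficulty 42 × 0.05 = 2.1
  Execution 52 × 0.07 = 3.64
  Craftsmanship 79 × 0.16 = 12.64
  Creativity 64.5 × 0.07 = 4.515
  Use of theme 73.625 × 0.19 = 13.98875
Sum = 67.68375
67.68375 is ≥ 63 and < 82 → Silver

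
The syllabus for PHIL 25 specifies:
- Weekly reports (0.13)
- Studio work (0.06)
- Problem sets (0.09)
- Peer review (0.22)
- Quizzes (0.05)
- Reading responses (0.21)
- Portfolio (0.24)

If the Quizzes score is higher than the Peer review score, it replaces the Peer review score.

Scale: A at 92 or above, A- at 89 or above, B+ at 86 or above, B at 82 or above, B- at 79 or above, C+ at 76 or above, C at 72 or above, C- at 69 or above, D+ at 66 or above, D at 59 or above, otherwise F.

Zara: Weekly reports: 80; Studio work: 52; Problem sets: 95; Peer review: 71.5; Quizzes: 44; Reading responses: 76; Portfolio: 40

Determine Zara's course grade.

D

Quizzes (44) ≤ Peer review (71.5), so Peer review stays at 71.5.
Weighted total:
  Weekly reports 80 × 0.13 = 10.4
  Studio work 52 × 0.06 = 3.12
  Problem sets 95 × 0.09 = 8.55
  Peer review 71.5 × 0.22 = 15.73
  Quizzes 44 × 0.05 = 2.2
  Reading responses 76 × 0.21 = 15.96
  Portfolio 40 × 0.24 = 9.6
Sum = 65.56
65.56 is ≥ 59 and < 66 → D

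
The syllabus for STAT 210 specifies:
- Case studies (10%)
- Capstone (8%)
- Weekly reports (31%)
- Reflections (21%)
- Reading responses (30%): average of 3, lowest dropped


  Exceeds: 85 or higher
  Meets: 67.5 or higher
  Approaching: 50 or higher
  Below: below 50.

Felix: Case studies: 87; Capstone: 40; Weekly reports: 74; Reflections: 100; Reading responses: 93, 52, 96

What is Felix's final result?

Meets

Reading responses: drop 52 → average of remaining 2 = 189/2 = 94.5
Weighted total:
  Case studies 87 × 0.1 = 8.7
  Capstone 40 × 0.08 = 3.2
  Weekly reports 74 × 0.31 = 22.94
  Reflections 100 × 0.21 = 21
  Reading responses 94.5 × 0.3 = 28.35
Sum = 84.19
84.19 is ≥ 67.5 and < 85 → Meets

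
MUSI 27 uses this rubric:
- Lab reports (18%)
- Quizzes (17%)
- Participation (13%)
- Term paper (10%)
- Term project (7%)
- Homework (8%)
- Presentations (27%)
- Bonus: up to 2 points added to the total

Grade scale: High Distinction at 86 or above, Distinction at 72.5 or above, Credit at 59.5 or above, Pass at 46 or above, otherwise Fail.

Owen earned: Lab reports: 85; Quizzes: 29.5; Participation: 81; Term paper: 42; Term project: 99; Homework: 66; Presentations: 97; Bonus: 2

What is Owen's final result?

Weighted total:
  Lab reports 85 × 0.18 = 15.3
  Quizzes 29.5 × 0.17 = 5.015
  Participation 81 × 0.13 = 10.53
  Term paper 42 × 0.1 = 4.2
  Term project 99 × 0.07 = 6.93
  Homework 66 × 0.08 = 5.28
  Presentations 97 × 0.27 = 26.19
Sum = 73.445
Bonus: 73.445 + 2 = 75.445
75.445 is ≥ 72.5 and < 86 → Distinction

Distinction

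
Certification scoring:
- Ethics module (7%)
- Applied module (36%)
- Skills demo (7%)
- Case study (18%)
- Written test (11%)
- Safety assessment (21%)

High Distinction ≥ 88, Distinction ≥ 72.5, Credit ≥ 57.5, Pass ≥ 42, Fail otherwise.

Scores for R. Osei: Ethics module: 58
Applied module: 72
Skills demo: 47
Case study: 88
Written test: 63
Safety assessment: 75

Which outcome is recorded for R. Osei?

Weighted total:
  Ethics module 58 × 0.07 = 4.06
  Applied module 72 × 0.36 = 25.92
  Skills demo 47 × 0.07 = 3.29
  Case study 88 × 0.18 = 15.84
  Written test 63 × 0.11 = 6.93
  Safety assessment 75 × 0.21 = 15.75
Sum = 71.79
71.79 is ≥ 57.5 and < 72.5 → Credit

Credit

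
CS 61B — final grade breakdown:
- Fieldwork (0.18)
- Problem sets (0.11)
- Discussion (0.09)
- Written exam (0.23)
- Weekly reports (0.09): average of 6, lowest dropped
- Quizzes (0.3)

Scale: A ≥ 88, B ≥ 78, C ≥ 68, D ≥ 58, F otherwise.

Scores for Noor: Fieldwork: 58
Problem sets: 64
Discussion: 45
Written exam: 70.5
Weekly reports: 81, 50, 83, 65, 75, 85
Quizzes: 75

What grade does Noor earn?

Weekly reports: drop 50 → average of remaining 5 = 389/5 = 77.8
Weighted total:
  Fieldwork 58 × 0.18 = 10.44
  Problem sets 64 × 0.11 = 7.04
  Discussion 45 × 0.09 = 4.05
  Written exam 70.5 × 0.23 = 16.215
  Weekly reports 77.8 × 0.09 = 7.002
  Quizzes 75 × 0.3 = 22.5
Sum = 67.247
67.247 is ≥ 58 and < 68 → D

D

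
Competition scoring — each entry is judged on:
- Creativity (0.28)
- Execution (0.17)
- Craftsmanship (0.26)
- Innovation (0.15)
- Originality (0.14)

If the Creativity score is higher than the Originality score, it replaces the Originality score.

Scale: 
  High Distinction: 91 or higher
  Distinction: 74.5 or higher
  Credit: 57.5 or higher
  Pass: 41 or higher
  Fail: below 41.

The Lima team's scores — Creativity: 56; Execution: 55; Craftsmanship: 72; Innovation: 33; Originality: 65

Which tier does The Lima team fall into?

Credit

Creativity (56) ≤ Originality (65), so Originality stays at 65.
Weighted total:
  Creativity 56 × 0.28 = 15.68
  Execution 55 × 0.17 = 9.35
  Craftsmanship 72 × 0.26 = 18.72
  Innovation 33 × 0.15 = 4.95
  Originality 65 × 0.14 = 9.1
Sum = 57.8
57.8 is ≥ 57.5 and < 74.5 → Credit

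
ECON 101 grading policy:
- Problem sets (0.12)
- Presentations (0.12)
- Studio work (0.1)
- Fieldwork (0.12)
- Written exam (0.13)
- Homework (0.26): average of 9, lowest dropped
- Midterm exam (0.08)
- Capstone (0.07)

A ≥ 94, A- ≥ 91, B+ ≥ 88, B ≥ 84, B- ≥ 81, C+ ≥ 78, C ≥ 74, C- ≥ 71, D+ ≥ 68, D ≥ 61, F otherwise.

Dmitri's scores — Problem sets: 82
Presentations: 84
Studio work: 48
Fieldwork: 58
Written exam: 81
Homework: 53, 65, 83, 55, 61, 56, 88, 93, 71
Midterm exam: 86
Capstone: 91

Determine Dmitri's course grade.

C

Homework: drop 53 → average of remaining 8 = 572/8 = 71.5
Weighted total:
  Problem sets 82 × 0.12 = 9.84
  Presentations 84 × 0.12 = 10.08
  Studio work 48 × 0.1 = 4.8
  Fieldwork 58 × 0.12 = 6.96
  Written exam 81 × 0.13 = 10.53
  Homework 71.5 × 0.26 = 18.59
  Midterm exam 86 × 0.08 = 6.88
  Capstone 91 × 0.07 = 6.37
Sum = 74.05
74.05 is ≥ 74 and < 78 → C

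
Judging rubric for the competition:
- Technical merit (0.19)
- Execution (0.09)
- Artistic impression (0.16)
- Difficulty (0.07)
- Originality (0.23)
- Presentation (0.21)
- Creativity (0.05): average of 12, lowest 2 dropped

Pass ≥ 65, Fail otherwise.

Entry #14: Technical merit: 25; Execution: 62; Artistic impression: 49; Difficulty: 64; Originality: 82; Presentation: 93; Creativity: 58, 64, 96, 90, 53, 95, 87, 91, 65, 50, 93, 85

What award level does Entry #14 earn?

Creativity: drop 50, 53 → average of remaining 10 = 824/10 = 82.4
Weighted total:
  Technical merit 25 × 0.19 = 4.75
  Execution 62 × 0.09 = 5.58
  Artistic impression 49 × 0.16 = 7.84
  Difficulty 64 × 0.07 = 4.48
  Originality 82 × 0.23 = 18.86
  Presentation 93 × 0.21 = 19.53
  Creativity 82.4 × 0.05 = 4.12
Sum = 65.16
65.16 ≥ 65 → Pass

Pass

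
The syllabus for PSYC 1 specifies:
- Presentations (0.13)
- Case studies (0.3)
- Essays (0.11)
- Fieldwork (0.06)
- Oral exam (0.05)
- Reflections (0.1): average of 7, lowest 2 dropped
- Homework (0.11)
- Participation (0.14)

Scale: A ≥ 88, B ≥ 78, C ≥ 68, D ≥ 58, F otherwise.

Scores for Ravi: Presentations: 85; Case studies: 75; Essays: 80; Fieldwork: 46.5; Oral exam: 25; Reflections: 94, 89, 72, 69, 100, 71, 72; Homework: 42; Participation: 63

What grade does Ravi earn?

Reflections: drop 69, 71 → average of remaining 5 = 427/5 = 85.4
Weighted total:
  Presentations 85 × 0.13 = 11.05
  Case studies 75 × 0.3 = 22.5
  Essays 80 × 0.11 = 8.8
  Fieldwork 46.5 × 0.06 = 2.79
  Oral exam 25 × 0.05 = 1.25
  Reflections 85.4 × 0.1 = 8.54
  Homework 42 × 0.11 = 4.62
  Participation 63 × 0.14 = 8.82
Sum = 68.37
68.37 is ≥ 68 and < 78 → C

C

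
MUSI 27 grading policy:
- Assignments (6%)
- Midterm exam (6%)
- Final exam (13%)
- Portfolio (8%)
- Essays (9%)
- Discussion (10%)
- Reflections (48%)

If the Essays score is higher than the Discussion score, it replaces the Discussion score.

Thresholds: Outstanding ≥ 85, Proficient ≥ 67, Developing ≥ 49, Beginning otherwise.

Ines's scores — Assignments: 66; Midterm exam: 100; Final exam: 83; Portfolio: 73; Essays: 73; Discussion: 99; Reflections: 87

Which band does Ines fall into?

Essays (73) ≤ Discussion (99), so Discussion stays at 99.
Weighted total:
  Assignments 66 × 0.06 = 3.96
  Midterm exam 100 × 0.06 = 6
  Final exam 83 × 0.13 = 10.79
  Portfolio 73 × 0.08 = 5.84
  Essays 73 × 0.09 = 6.57
  Discussion 99 × 0.1 = 9.9
  Reflections 87 × 0.48 = 41.76
Sum = 84.82
84.82 is ≥ 67 and < 85 → Proficient

Proficient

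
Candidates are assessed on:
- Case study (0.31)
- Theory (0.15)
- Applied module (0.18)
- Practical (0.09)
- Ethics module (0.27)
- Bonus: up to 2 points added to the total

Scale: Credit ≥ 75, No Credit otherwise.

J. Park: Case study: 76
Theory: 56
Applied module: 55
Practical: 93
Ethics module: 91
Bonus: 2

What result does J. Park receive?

Weighted total:
  Case study 76 × 0.31 = 23.56
  Theory 56 × 0.15 = 8.4
  Applied module 55 × 0.18 = 9.9
  Practical 93 × 0.09 = 8.37
  Ethics module 91 × 0.27 = 24.57
Sum = 74.8
Bonus: 74.8 + 2 = 76.8
76.8 ≥ 75 → Credit

Credit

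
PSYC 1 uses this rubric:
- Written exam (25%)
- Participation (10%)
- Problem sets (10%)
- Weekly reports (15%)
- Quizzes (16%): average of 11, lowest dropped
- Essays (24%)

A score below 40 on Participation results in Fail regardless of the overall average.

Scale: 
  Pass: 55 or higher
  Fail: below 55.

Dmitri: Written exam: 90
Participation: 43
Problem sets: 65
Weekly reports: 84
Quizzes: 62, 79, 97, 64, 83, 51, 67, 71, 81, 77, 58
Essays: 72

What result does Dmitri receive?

Pass

Quizzes: drop 51 → average of remaining 10 = 739/10 = 73.9
Participation score 43 ≥ 40: minimum met.
Weighted total:
  Written exam 90 × 0.25 = 22.5
  Participation 43 × 0.1 = 4.3
  Problem sets 65 × 0.1 = 6.5
  Weekly reports 84 × 0.15 = 12.6
  Quizzes 73.9 × 0.16 = 11.824
  Essays 72 × 0.24 = 17.28
Sum = 75.004
75.004 ≥ 55 → Pass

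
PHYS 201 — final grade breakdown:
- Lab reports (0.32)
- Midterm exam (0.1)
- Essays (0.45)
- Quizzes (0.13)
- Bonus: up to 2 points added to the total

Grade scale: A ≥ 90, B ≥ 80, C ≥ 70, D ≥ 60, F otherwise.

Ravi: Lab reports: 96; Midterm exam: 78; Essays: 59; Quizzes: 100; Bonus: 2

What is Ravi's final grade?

Weighted total:
  Lab reports 96 × 0.32 = 30.72
  Midterm exam 78 × 0.1 = 7.8
  Essays 59 × 0.45 = 26.55
  Quizzes 100 × 0.13 = 13
Sum = 78.07
Bonus: 78.07 + 2 = 80.07
80.07 is ≥ 80 and < 90 → B

B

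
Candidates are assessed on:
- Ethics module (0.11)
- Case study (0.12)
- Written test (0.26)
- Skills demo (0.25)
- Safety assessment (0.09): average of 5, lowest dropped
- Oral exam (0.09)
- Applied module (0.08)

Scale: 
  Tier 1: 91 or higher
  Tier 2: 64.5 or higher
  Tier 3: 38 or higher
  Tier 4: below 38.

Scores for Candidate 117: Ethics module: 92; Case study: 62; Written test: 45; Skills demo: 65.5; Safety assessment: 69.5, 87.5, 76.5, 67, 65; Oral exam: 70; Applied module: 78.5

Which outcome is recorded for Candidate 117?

Safety assessment: drop 65 → average of remaining 4 = 300.5/4 = 75.125
Weighted total:
  Ethics module 92 × 0.11 = 10.12
  Case study 62 × 0.12 = 7.44
  Written test 45 × 0.26 = 11.7
  Skills demo 65.5 × 0.25 = 16.375
  Safety assessment 75.125 × 0.09 = 6.76125
  Oral exam 70 × 0.09 = 6.3
  Applied module 78.5 × 0.08 = 6.28
Sum = 64.97625
64.97625 is ≥ 64.5 and < 91 → Tier 2

Tier 2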